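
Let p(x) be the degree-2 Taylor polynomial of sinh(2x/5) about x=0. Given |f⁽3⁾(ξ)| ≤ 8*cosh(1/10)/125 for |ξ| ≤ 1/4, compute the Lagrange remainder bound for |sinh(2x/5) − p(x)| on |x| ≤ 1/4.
cosh(1/10)/6000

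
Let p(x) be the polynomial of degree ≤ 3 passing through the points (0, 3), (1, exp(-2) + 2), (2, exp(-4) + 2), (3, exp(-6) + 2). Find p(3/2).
(-1 + 9*exp(2) + 9*exp(4) + 31*exp(6))*exp(-6)/16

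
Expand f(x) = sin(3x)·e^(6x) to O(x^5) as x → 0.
3*x + 18*x**2 + 99*x**3/2 + 81*x**4 + O(x**5)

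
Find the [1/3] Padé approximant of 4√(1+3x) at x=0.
(21*x/2 + 4)/(27*x**3/64 - 9*x**2/16 + 9*x/8 + 1)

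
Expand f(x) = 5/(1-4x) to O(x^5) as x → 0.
5 + 20*x + 80*x**2 + 320*x**3 + 1280*x**4 + O(x**5)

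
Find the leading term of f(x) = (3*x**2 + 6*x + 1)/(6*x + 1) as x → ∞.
x/2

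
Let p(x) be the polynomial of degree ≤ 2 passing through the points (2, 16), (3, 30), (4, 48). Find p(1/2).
5/2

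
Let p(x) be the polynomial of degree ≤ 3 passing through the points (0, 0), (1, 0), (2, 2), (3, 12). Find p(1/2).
1/8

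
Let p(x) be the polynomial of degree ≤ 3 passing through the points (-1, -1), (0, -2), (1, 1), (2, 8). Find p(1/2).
-1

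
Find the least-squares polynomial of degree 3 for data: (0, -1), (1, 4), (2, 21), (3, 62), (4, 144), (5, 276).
-17/18 + (2573/756)x + (-95/126)x² + (241/108)x³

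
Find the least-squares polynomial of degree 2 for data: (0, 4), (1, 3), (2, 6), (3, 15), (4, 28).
142/35 + (-26/7)x + (17/7)x²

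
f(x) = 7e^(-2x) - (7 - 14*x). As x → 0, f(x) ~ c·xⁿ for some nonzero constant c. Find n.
2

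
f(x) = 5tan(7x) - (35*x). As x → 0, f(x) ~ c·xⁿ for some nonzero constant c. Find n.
3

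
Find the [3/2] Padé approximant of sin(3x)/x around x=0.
(3 - 63*x**2/20)/(9*x**2/20 + 1)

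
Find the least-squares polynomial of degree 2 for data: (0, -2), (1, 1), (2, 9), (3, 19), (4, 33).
-76/35 + (68/35)x + (12/7)x²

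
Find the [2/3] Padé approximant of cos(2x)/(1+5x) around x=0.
(1 - 5*x**2/3)/(5*x**3/3 + x**2/3 + 5*x + 1)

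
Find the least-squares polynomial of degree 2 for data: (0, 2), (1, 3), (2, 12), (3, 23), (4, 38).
52/35 + (22/35)x + (15/7)x²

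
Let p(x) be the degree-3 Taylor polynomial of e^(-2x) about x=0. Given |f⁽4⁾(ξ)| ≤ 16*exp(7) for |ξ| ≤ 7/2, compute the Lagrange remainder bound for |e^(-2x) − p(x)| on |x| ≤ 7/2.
2401*exp(7)/24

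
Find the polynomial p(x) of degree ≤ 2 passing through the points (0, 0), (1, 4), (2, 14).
3*x**2 + x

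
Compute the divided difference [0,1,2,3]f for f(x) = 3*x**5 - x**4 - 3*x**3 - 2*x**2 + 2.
66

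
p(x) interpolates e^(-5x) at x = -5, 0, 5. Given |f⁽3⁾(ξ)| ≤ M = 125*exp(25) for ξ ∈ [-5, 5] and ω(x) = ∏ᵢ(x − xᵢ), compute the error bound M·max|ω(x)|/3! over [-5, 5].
15625*sqrt(3)*exp(25)/27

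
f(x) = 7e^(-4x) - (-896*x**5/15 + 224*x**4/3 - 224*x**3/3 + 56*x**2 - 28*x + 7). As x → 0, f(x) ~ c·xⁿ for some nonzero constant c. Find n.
6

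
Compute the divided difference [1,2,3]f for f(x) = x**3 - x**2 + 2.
5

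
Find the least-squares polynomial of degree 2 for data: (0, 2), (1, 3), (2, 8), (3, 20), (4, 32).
61/35 + (-41/70)x + (29/14)x²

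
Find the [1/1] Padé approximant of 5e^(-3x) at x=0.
(5 - 15*x/2)/(3*x/2 + 1)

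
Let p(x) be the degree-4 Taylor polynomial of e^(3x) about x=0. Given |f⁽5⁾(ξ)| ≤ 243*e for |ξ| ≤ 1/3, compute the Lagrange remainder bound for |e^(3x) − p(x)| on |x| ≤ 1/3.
e/120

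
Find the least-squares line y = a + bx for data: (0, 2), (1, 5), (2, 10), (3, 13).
a = 9/5, b = 19/5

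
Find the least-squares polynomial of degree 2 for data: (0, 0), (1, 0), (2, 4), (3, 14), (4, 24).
-2/7 + (-43/35)x + (13/7)x²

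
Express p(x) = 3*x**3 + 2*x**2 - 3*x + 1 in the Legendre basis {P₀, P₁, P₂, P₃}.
(5/3)P₀ + (-6/5)P₁ + (4/3)P₂ + (6/5)P₃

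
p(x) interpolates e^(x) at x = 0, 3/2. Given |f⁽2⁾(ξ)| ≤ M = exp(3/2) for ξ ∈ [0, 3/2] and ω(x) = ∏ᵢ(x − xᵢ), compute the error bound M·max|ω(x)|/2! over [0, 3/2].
9*exp(3/2)/32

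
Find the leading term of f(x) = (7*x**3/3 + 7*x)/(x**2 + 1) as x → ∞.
7*x/3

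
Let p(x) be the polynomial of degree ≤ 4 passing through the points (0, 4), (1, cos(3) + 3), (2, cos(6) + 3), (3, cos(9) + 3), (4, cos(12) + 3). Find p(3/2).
15*cos(3)/32 + 3*cos(12)/128 - 5*cos(9)/32 + 45*cos(6)/64 + 379/128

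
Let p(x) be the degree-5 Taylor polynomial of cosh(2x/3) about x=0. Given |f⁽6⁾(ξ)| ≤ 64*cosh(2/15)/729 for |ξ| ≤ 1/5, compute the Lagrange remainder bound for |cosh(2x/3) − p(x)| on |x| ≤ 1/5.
4*cosh(2/15)/512578125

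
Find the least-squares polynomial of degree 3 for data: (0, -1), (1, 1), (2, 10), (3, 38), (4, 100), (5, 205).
-13/14 + (197/84)x + (-37/14)x² + (25/12)x³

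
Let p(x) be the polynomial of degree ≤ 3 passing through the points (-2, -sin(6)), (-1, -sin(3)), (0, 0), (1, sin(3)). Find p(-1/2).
-5*sin(3)/8 + sin(6)/16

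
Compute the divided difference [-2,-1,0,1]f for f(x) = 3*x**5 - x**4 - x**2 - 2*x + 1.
17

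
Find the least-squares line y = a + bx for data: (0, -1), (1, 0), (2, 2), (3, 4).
a = -13/10, b = 17/10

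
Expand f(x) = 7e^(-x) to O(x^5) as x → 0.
7 - 7*x + 7*x**2/2 - 7*x**3/6 + 7*x**4/24 + O(x**5)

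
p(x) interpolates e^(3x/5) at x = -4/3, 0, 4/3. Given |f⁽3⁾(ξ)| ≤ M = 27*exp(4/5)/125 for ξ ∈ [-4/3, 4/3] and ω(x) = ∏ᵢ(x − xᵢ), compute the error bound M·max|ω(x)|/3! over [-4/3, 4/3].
64*sqrt(3)*exp(4/5)/3375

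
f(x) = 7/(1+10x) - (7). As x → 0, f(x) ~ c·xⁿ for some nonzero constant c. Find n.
1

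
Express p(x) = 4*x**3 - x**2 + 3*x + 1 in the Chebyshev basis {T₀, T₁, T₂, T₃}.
(1/2)T₀ + (6)T₁ + (-1/2)T₂ + T₃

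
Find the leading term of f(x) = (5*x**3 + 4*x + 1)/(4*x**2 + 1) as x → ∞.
5*x/4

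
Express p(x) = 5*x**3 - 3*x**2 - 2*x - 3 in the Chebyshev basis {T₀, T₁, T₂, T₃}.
(-9/2)T₀ + (7/4)T₁ + (-3/2)T₂ + (5/4)T₃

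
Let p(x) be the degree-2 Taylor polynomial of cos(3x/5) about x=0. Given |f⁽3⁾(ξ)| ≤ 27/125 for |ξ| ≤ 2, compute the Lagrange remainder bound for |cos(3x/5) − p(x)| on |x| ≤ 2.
36/125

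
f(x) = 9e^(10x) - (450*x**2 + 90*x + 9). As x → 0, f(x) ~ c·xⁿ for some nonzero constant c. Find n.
3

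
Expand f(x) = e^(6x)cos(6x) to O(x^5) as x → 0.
1 + 6*x - 72*x**3 - 216*x**4 + O(x**5)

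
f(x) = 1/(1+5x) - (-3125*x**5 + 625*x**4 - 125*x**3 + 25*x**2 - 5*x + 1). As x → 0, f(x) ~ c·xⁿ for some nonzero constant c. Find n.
6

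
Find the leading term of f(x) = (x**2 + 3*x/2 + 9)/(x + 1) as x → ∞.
x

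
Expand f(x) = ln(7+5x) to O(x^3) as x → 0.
log(7) + 5*x/7 - 25*x**2/98 + O(x**3)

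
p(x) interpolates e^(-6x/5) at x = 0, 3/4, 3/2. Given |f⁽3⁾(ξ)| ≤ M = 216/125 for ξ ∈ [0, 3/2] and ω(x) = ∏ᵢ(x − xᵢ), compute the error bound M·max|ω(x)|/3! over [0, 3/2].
27*sqrt(3)/1000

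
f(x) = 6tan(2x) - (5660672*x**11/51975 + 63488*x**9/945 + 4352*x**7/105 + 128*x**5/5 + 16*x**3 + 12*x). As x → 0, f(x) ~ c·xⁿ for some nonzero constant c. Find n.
13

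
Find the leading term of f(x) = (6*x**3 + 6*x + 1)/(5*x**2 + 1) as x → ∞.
6*x/5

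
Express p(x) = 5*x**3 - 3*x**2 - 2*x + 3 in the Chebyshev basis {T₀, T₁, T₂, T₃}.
(3/2)T₀ + (7/4)T₁ + (-3/2)T₂ + (5/4)T₃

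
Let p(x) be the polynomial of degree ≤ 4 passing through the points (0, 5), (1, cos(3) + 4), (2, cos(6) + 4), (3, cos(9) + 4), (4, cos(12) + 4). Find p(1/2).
35*cos(3)/32 - 35*cos(6)/64 + 7*cos(9)/32 - 5*cos(12)/128 + 547/128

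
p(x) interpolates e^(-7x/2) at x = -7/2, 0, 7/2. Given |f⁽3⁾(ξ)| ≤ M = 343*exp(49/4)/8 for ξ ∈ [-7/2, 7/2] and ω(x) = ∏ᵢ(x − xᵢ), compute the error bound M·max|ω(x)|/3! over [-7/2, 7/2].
117649*sqrt(3)*exp(49/4)/1728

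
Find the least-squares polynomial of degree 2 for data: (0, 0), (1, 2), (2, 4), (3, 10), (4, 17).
1/5 + (1/5)x + x²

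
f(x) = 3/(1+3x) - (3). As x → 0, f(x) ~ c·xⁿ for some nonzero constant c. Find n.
1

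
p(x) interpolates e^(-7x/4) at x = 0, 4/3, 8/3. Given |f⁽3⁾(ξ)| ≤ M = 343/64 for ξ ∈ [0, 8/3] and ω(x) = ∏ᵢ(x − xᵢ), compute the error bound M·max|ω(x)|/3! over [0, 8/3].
343*sqrt(3)/729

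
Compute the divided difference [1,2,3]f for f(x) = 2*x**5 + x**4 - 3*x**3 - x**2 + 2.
186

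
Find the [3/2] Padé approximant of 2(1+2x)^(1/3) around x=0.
(112*x**3/405 + 56*x**2/15 + 28*x/5 + 2)/(8*x**2/9 + 32*x/15 + 1)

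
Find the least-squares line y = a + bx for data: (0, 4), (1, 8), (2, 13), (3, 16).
a = 41/10, b = 41/10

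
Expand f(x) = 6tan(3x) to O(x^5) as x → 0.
18*x + 54*x**3 + O(x**5)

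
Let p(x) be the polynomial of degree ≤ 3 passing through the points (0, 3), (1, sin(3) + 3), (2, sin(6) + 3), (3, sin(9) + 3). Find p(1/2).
sin(9)/16 - 5*sin(6)/16 + 15*sin(3)/16 + 3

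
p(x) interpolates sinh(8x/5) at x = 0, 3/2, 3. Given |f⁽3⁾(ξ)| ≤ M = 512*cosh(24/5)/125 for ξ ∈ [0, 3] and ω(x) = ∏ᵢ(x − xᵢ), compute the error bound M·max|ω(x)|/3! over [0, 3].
64*sqrt(3)*cosh(24/5)/125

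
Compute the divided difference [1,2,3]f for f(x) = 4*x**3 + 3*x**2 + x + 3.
27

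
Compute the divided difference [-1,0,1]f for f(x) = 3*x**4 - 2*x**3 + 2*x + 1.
3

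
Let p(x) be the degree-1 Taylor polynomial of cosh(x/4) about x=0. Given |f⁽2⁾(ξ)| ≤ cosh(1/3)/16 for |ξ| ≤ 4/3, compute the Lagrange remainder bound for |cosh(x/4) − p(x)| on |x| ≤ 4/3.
cosh(1/3)/18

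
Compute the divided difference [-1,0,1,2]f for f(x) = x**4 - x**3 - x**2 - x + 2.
1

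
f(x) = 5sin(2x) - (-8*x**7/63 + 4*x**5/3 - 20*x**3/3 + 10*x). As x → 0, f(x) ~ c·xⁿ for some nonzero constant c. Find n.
9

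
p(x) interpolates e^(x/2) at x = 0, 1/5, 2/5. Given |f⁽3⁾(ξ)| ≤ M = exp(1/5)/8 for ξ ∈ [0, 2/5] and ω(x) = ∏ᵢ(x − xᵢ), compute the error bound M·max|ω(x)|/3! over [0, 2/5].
sqrt(3)*exp(1/5)/27000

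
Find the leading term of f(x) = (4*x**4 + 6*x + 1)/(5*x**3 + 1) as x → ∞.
4*x/5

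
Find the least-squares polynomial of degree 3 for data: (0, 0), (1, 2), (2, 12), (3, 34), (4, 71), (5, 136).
-5/18 + (1535/756)x + (-1/63)x² + (109/108)x³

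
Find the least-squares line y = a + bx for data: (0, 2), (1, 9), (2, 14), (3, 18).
a = 14/5, b = 53/10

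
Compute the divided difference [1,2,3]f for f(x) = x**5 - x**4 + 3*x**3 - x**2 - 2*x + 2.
82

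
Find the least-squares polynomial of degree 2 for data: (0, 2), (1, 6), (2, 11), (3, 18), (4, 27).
74/35 + (97/35)x + (6/7)x²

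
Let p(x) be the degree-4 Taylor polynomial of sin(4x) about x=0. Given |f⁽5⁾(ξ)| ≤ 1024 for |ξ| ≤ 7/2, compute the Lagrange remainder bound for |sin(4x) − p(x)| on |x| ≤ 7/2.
67228/15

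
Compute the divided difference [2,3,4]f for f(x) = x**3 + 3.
9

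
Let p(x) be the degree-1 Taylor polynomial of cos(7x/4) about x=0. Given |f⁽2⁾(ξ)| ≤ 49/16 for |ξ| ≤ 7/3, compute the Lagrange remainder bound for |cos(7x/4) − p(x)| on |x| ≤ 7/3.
2401/288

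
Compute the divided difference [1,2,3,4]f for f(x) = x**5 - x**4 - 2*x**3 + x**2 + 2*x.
53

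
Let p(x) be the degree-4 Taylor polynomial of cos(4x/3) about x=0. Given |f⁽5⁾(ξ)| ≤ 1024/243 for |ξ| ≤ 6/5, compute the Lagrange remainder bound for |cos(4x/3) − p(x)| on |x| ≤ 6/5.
4096/46875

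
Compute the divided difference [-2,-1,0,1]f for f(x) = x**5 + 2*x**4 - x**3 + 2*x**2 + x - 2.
0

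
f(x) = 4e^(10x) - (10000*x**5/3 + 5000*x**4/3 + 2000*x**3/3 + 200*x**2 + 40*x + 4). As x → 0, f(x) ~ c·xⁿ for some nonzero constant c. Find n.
6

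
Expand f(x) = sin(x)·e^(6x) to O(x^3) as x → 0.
x + 6*x**2 + O(x**3)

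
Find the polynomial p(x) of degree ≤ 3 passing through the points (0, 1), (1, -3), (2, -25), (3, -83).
-3*x**3 - x + 1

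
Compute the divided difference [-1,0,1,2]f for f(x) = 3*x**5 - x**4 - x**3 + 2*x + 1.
12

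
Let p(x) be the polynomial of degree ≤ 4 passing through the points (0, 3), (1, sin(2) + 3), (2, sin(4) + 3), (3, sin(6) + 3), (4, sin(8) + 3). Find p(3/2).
45*sin(4)/64 + 3*sin(8)/128 - 5*sin(6)/32 + 15*sin(2)/32 + 3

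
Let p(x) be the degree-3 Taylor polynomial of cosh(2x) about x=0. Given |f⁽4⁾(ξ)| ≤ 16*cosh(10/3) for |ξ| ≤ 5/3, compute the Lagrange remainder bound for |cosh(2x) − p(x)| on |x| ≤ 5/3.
1250*cosh(10/3)/243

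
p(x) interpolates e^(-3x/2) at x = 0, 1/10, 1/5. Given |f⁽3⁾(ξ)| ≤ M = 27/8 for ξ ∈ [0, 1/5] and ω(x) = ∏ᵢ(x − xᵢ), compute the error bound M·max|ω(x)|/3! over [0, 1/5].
sqrt(3)/8000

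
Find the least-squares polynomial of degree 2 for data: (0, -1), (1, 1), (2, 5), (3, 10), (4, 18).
-33/35 + (69/70)x + (13/14)x²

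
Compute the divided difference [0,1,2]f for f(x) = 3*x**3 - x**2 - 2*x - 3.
8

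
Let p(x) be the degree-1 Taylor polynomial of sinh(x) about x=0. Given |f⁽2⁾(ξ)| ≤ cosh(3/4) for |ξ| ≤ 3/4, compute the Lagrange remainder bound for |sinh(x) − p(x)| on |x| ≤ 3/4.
9*cosh(3/4)/32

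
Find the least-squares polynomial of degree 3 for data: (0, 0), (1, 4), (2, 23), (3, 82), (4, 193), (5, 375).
37/126 + (-589/756)x + (131/252)x² + (79/27)x³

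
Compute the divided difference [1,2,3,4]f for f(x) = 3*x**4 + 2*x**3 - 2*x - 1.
32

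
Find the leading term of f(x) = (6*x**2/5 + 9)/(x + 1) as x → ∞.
6*x/5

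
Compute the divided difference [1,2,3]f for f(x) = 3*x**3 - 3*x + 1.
18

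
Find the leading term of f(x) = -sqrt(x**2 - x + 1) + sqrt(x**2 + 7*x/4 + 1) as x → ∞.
11/8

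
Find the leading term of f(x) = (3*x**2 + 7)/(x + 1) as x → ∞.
3*x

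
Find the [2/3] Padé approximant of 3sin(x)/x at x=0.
(3 - 7*x**2/20)/(x**2/20 + 1)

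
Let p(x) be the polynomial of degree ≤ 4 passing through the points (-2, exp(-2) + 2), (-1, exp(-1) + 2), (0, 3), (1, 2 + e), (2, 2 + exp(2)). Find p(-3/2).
(35 + 140*e + (-5*exp(2) + 28*e + 186)*exp(2))*exp(-2)/128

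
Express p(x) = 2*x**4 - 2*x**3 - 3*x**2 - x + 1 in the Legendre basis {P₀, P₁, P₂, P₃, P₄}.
(2/5)P₀ + (-11/5)P₁ + (-6/7)P₂ + (-4/5)P₃ + (16/35)P₄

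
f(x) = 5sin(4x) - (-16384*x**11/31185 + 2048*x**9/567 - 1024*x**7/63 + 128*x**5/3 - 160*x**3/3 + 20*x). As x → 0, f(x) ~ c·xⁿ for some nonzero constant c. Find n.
13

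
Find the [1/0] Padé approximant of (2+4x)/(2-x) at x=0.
5*x/2 + 1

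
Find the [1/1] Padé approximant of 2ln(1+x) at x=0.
2*x/(x/2 + 1)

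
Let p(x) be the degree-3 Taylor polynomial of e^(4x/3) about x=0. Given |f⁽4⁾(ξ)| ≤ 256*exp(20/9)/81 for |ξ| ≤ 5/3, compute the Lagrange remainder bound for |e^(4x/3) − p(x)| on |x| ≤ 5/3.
20000*exp(20/9)/19683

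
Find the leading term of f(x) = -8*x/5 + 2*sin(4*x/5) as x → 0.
-64*x**3/375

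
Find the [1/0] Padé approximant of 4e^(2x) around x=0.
8*x + 4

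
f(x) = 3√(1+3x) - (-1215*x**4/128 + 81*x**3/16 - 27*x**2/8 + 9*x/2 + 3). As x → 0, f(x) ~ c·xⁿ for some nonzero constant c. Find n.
5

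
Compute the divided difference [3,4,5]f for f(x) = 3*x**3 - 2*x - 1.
36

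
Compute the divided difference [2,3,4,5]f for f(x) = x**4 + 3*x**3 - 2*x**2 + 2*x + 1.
17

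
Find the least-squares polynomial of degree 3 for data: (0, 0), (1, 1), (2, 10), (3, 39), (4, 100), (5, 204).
2/63 + (253/378)x + (-439/252)x² + (211/108)x³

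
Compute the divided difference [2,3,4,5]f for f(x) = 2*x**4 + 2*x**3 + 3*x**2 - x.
30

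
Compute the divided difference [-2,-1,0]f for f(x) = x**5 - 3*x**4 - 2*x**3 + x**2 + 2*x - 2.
-29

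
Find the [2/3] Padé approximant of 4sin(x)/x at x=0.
(4 - 7*x**2/15)/(x**2/20 + 1)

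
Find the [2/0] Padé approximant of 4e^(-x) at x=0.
2*x**2 - 4*x + 4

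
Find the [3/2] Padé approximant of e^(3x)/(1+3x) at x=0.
(72*x**3/55 + 513*x**2/220 + 126*x/55 + 1)/(-477*x**2/220 + 126*x/55 + 1)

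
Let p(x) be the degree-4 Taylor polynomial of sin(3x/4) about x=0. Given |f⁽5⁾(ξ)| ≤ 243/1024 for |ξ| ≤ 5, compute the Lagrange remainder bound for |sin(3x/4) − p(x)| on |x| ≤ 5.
50625/8192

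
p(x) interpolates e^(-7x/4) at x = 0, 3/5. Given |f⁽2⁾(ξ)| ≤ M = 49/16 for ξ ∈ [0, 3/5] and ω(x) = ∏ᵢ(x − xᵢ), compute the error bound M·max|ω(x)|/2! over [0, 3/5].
441/3200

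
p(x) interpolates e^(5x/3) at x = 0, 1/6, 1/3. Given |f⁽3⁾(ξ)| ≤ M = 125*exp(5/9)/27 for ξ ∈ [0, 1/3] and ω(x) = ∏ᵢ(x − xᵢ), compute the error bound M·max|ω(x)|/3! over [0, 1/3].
125*sqrt(3)*exp(5/9)/157464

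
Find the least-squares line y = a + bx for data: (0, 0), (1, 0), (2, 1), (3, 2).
a = -3/10, b = 7/10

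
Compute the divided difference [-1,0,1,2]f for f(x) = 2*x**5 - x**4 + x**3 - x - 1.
9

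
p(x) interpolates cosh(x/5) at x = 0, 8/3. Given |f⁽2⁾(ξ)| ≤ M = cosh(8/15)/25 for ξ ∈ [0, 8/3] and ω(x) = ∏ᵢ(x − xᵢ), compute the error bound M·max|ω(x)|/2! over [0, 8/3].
8*cosh(8/15)/225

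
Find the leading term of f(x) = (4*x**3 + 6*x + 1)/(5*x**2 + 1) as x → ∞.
4*x/5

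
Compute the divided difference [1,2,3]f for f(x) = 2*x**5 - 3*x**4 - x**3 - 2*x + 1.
99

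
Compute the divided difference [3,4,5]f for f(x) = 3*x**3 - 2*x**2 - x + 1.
34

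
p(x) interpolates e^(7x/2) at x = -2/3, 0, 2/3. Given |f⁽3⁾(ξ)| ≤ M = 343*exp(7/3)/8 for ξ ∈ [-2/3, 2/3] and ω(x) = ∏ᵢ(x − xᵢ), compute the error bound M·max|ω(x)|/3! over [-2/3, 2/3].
343*sqrt(3)*exp(7/3)/729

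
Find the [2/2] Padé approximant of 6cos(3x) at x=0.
(6 - 45*x**2/2)/(3*x**2/4 + 1)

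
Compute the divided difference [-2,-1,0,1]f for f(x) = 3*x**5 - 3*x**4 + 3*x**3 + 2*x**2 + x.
24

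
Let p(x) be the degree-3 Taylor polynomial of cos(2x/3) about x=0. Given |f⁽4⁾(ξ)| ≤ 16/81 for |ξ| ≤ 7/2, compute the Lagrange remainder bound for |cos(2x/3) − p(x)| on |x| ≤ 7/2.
2401/1944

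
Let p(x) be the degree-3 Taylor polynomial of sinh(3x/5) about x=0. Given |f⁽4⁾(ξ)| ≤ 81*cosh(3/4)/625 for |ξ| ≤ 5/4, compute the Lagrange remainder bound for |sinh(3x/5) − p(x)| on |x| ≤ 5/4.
27*cosh(3/4)/2048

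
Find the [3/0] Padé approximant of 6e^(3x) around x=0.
27*x**3 + 27*x**2 + 18*x + 6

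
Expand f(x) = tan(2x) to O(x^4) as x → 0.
2*x + 8*x**3/3 + O(x**4)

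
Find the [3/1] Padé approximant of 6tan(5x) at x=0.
250*x**3 + 30*x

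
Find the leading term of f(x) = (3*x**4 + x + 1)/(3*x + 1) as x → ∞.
x**3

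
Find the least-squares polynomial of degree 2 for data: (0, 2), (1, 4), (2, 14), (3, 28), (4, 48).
12/7 + (6/35)x + (20/7)x²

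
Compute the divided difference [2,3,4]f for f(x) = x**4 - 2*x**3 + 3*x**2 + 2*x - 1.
40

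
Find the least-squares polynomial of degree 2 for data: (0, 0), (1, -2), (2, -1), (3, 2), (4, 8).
-1/35 + (-22/7)x + (9/7)x²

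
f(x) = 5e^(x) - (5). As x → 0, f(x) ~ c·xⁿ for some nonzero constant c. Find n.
1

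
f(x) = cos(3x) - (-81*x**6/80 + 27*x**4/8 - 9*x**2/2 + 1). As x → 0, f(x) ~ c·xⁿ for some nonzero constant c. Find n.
8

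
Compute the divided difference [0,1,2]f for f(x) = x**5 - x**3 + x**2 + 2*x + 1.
13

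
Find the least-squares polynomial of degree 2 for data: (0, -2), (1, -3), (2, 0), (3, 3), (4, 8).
-16/7 + (-29/35)x + (6/7)x²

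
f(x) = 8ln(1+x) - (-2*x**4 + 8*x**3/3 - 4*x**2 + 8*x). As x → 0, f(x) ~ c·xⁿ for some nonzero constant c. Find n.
5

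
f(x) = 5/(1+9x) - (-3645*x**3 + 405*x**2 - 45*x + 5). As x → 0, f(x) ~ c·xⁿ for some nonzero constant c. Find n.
4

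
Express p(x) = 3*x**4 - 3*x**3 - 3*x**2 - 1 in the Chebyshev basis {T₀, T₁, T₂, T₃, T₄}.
(-11/8)T₀ + (-9/4)T₁ + (-3/4)T₃ + (3/8)T₄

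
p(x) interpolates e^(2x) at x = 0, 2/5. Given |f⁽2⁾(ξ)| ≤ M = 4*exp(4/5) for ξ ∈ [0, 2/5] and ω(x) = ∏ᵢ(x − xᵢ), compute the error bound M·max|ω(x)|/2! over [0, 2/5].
2*exp(4/5)/25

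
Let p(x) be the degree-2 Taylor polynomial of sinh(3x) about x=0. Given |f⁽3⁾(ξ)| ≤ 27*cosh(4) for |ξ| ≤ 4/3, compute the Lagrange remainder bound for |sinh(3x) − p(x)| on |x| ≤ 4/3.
32*cosh(4)/3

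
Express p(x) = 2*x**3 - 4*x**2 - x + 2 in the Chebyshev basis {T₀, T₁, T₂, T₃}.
(1/2)T₁ + (-2)T₂ + (1/2)T₃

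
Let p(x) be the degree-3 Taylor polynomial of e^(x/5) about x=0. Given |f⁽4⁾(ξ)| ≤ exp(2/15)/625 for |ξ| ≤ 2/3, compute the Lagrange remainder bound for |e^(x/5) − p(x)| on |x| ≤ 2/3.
2*exp(2/15)/151875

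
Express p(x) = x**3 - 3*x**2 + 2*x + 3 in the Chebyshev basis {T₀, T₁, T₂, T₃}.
(3/2)T₀ + (11/4)T₁ + (-3/2)T₂ + (1/4)T₃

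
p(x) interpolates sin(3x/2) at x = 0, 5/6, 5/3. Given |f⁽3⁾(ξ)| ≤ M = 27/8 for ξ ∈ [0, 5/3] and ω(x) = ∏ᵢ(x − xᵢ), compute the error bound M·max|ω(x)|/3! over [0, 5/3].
125*sqrt(3)/1728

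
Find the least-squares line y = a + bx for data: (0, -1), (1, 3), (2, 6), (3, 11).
a = -11/10, b = 39/10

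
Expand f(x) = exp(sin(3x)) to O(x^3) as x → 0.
1 + 3*x + 9*x**2/2 + O(x**3)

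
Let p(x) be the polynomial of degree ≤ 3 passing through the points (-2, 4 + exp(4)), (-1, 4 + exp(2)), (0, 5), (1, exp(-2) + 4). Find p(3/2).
((-5*exp(4) + 29 + 21*exp(2))*exp(2) + 35)*exp(-2)/16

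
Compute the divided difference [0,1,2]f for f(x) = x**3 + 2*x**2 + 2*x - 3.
5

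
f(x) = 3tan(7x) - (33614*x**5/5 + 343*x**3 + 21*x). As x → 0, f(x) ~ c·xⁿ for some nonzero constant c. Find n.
7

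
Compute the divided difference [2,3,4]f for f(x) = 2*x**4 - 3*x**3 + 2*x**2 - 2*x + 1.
85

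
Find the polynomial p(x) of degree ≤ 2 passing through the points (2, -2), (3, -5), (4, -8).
4 - 3*x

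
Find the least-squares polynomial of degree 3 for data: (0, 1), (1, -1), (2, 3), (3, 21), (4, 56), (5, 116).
131/126 + (-2819/756)x + (19/36)x² + (26/27)x³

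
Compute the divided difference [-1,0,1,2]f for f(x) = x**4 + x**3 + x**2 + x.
3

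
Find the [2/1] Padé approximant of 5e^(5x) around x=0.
(125*x**2/6 + 50*x/3 + 5)/(1 - 5*x/3)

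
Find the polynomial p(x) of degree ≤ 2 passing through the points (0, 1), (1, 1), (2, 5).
2*x**2 - 2*x + 1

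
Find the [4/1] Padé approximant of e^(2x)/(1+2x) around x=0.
(106*x**4/135 + 56*x**3/45 + 2*x**2 + 88*x/45 + 1)/(88*x/45 + 1)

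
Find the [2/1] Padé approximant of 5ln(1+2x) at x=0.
10*x*(x + 3)/(3*(4*x/3 + 1))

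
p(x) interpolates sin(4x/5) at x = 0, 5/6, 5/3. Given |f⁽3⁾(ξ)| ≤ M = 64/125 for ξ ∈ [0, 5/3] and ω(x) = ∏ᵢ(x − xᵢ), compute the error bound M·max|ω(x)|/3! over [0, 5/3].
8*sqrt(3)/729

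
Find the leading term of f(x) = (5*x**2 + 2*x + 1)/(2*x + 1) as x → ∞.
5*x/2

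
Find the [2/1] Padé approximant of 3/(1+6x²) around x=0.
3 - 18*x**2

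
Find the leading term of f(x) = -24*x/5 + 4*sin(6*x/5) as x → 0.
-144*x**3/125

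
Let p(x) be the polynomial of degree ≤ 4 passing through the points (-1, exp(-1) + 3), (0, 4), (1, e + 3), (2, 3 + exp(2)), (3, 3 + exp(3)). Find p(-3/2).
(315 + e*(-180*exp(2) - 36 + 35*exp(3) + 378*e))*exp(-1)/128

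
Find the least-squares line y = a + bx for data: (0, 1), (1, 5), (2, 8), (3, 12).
a = 11/10, b = 18/5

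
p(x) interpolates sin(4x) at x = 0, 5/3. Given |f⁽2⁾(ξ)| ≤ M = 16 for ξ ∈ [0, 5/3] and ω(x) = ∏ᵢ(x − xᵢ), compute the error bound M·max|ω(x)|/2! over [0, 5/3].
50/9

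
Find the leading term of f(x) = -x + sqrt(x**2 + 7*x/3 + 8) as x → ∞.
7/6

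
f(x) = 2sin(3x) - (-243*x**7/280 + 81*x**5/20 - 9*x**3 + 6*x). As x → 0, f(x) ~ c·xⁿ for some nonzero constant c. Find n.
9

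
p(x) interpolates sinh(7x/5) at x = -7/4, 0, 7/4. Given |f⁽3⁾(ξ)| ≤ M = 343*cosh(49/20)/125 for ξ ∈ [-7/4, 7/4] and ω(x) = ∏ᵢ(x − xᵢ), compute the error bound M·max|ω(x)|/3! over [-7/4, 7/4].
117649*sqrt(3)*cosh(49/20)/216000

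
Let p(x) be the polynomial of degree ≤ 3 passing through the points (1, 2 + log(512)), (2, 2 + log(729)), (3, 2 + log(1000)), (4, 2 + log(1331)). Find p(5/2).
2 + log(270*11**(13/16)*2**(1/8)*3**(3/8)*5**(11/16)/11)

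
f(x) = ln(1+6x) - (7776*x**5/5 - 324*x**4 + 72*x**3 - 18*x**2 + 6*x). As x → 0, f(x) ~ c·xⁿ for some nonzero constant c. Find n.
6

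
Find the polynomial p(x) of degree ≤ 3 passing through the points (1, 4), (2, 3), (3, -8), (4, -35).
-x**3 + x**2 + 3*x + 1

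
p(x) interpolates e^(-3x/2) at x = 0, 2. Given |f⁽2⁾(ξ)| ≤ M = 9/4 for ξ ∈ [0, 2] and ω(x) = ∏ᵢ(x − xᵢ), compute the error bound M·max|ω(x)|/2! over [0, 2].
9/8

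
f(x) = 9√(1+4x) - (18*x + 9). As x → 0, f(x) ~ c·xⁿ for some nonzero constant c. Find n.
2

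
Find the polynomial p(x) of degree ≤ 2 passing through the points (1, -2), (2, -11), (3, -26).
1 - 3*x**2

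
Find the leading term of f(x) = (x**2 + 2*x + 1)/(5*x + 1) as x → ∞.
x/5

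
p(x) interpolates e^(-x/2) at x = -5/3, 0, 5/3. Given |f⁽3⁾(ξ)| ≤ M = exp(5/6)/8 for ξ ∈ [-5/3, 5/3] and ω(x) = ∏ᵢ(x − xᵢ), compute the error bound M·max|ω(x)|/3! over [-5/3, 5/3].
125*sqrt(3)*exp(5/6)/5832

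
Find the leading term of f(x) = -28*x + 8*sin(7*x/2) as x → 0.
-343*x**3/6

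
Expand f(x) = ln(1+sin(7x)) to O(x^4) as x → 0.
7*x - 49*x**2/2 + 343*x**3/6 + O(x**4)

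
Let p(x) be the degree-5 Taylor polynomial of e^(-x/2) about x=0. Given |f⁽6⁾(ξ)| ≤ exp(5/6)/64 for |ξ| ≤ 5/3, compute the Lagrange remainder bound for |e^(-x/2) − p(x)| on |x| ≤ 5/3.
3125*exp(5/6)/6718464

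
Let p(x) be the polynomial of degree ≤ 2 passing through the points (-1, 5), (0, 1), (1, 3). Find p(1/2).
5/4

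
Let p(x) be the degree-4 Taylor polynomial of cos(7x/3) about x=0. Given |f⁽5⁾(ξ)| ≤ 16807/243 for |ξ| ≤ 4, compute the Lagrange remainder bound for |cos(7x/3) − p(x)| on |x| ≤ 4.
2151296/3645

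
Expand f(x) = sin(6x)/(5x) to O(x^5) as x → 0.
6/5 - 36*x**2/5 + 324*x**4/25 + O(x**5)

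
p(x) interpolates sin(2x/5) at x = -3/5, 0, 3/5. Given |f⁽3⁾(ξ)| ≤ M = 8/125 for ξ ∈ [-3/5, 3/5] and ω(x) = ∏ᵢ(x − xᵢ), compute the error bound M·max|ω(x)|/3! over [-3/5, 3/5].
8*sqrt(3)/15625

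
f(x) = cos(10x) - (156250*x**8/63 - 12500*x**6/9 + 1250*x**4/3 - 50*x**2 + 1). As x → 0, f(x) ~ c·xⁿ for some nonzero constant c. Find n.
10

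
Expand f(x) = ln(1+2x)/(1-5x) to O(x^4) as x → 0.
2*x + 8*x**2 + 128*x**3/3 + O(x**4)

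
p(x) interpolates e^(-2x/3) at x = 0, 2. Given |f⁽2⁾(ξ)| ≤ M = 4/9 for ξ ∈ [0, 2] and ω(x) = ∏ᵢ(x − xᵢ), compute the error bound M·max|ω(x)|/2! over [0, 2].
2/9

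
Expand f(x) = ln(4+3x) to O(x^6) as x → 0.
log(4) + 3*x/4 - 9*x**2/32 + 9*x**3/64 - 81*x**4/1024 + 243*x**5/5120 + O(x**6)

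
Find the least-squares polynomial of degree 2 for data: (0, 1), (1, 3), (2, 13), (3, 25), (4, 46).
32/35 + (-8/35)x + (20/7)x²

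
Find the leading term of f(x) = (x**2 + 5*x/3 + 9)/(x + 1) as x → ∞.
x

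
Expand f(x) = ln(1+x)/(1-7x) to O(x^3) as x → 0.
x + 13*x**2/2 + O(x**3)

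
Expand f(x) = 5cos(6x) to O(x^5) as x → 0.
5 - 90*x**2 + 270*x**4 + O(x**5)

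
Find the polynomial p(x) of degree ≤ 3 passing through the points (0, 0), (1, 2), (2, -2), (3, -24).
-2*x**3 + 3*x**2 + x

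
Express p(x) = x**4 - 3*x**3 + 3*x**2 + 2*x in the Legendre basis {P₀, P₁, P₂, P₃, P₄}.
(6/5)P₀ + (1/5)P₁ + (18/7)P₂ + (-6/5)P₃ + (8/35)P₄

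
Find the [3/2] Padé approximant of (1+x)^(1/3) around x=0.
(7*x**3/405 + 7*x**2/15 + 7*x/5 + 1)/(2*x**2/9 + 16*x/15 + 1)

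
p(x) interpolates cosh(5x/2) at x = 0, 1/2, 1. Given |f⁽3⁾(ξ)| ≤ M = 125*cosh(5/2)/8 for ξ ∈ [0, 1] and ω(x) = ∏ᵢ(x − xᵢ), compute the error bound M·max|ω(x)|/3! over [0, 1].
125*sqrt(3)*cosh(5/2)/1728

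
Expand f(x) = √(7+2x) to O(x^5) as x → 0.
sqrt(7) + sqrt(7)*x/7 - sqrt(7)*x**2/98 + sqrt(7)*x**3/686 - 5*sqrt(7)*x**4/19208 + O(x**5)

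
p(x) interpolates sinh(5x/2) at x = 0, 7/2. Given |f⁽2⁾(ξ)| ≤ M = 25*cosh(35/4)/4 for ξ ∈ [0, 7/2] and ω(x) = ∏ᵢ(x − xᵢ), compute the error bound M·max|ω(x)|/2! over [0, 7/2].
1225*cosh(35/4)/128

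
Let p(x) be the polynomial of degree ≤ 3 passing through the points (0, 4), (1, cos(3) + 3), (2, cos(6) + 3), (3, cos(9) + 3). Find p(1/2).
15*cos(3)/16 - 5*cos(6)/16 + cos(9)/16 + 53/16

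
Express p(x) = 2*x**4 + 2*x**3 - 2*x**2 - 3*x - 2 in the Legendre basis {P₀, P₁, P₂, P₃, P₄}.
(-34/15)P₀ + (-9/5)P₁ + (-4/21)P₂ + (4/5)P₃ + (16/35)P₄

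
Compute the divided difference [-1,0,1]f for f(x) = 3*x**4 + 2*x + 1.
3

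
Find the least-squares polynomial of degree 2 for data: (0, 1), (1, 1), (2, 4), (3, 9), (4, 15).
4/5 + (-2/5)x + x²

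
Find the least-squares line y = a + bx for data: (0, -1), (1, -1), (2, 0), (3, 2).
a = -3/2, b = 1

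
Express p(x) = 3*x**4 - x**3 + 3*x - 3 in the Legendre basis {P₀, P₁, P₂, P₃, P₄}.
(-12/5)P₀ + (12/5)P₁ + (12/7)P₂ + (-2/5)P₃ + (24/35)P₄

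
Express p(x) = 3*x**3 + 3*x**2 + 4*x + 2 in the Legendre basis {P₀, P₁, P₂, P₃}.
(3)P₀ + (29/5)P₁ + (2)P₂ + (6/5)P₃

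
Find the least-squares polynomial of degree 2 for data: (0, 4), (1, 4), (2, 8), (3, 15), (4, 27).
142/35 + (-141/70)x + (27/14)x²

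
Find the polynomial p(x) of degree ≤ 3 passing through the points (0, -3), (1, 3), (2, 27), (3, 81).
2*x**3 + 3*x**2 + x - 3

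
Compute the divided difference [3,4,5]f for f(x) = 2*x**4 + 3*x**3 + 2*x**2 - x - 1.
232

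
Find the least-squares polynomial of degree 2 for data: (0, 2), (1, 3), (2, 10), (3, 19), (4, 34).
66/35 + (-4/7)x + (15/7)x²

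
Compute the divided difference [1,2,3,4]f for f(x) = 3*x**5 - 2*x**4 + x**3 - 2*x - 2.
176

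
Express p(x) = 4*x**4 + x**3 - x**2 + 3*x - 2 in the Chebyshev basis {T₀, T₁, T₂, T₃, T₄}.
-T₀ + (15/4)T₁ + (3/2)T₂ + (1/4)T₃ + (1/2)T₄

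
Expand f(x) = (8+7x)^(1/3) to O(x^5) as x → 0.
2 + 7*x/12 - 49*x**2/288 + 1715*x**3/20736 - 12005*x**4/248832 + O(x**5)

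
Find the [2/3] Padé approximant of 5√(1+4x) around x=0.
(35*x**2 + 28*x + 5)/(-2*x**3/5 + 9*x**2/5 + 18*x/5 + 1)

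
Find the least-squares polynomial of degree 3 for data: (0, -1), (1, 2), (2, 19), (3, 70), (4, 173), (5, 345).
-8/9 + (211/189)x + (-407/252)x² + (329/108)x³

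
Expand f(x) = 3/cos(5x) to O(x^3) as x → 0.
3 + 75*x**2/2 + O(x**3)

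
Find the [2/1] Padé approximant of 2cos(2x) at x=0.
2 - 4*x**2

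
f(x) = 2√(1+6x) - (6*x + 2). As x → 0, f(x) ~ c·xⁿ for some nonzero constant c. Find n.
2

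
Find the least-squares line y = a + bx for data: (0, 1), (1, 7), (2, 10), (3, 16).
a = 13/10, b = 24/5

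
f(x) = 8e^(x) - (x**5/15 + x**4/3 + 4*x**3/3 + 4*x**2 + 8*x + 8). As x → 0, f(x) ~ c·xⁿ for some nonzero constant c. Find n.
6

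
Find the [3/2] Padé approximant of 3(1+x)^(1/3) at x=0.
(7*x**3/135 + 7*x**2/5 + 21*x/5 + 3)/(2*x**2/9 + 16*x/15 + 1)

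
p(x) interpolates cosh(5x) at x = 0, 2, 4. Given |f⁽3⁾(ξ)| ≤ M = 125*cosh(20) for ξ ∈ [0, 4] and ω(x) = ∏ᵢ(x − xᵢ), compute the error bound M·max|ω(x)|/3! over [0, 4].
1000*sqrt(3)*cosh(20)/27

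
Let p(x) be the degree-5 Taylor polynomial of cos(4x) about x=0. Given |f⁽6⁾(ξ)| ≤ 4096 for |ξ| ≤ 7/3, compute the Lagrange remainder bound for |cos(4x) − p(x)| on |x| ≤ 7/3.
30118144/32805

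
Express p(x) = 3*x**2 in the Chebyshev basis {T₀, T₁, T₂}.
(3/2)T₀ + (3/2)T₂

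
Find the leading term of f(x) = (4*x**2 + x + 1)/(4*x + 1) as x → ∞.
x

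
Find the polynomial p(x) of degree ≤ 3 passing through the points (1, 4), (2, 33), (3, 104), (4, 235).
3*x**3 + 3*x**2 - x - 1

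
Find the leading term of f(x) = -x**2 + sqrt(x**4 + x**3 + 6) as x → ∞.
x/2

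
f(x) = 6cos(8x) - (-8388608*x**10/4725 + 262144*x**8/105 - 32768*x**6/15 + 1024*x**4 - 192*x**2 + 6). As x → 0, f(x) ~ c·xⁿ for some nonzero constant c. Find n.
12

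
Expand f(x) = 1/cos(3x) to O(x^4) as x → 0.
1 + 9*x**2/2 + O(x**4)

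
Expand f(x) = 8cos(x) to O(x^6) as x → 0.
8 - 4*x**2 + x**4/3 + O(x**6)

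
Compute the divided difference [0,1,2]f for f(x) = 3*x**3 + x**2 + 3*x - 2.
10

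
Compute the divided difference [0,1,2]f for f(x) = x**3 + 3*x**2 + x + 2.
6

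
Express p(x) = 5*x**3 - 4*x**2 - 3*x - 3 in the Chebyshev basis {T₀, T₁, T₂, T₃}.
(-5)T₀ + (3/4)T₁ + (-2)T₂ + (5/4)T₃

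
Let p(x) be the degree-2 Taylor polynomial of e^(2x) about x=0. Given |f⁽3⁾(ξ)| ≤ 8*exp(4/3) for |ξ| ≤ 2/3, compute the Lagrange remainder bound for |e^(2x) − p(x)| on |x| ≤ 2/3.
32*exp(4/3)/81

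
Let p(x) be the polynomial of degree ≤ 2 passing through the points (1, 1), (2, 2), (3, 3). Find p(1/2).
1/2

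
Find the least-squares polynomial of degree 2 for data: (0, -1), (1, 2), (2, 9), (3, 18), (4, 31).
-37/35 + (12/7)x + (11/7)x²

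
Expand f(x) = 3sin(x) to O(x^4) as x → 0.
3*x - x**3/2 + O(x**4)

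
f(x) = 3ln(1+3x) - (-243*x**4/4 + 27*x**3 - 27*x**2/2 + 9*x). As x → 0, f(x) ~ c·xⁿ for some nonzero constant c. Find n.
5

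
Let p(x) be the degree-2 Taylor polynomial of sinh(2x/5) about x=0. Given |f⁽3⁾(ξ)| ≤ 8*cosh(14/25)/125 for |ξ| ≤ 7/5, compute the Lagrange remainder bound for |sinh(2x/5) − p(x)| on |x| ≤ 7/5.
1372*cosh(14/25)/46875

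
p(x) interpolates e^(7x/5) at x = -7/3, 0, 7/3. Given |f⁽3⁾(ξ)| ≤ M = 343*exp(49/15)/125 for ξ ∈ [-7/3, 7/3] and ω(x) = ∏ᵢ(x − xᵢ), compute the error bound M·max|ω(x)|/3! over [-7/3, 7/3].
117649*sqrt(3)*exp(49/15)/91125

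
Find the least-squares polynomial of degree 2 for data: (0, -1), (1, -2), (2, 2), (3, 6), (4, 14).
-43/35 + (-47/35)x + (9/7)x²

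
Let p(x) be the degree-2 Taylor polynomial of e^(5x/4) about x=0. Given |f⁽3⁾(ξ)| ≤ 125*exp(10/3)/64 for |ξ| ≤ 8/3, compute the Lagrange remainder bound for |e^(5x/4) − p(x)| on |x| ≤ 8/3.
500*exp(10/3)/81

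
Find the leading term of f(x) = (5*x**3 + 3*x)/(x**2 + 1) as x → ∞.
5*x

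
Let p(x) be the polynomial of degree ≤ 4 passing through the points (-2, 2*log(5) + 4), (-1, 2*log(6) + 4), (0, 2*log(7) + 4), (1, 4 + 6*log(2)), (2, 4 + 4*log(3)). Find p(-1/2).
log(21*3**(1/32)*5**(59/64)*7**(13/32)/5) + 4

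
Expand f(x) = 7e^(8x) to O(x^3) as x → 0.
7 + 56*x + 224*x**2 + O(x**3)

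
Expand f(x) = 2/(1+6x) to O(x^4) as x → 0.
2 - 12*x + 72*x**2 - 432*x**3 + O(x**4)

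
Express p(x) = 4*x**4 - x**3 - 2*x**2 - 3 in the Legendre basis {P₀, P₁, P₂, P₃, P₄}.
(-43/15)P₀ + (-3/5)P₁ + (20/21)P₂ + (-2/5)P₃ + (32/35)P₄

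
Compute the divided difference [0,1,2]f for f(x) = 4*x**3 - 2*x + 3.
12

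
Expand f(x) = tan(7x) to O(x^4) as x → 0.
7*x + 343*x**3/3 + O(x**4)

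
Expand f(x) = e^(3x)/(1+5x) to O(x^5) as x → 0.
1 - 2*x + 29*x**2/2 - 68*x**3 + 2747*x**4/8 + O(x**5)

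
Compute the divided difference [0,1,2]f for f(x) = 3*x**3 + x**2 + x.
10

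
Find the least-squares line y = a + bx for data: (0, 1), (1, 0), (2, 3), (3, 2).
a = 3/5, b = 3/5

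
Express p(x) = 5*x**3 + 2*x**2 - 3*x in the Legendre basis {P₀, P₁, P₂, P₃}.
(2/3)P₀ + (4/3)P₂ + (2)P₃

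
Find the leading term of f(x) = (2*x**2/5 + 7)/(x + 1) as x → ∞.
2*x/5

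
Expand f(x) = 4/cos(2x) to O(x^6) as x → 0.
4 + 8*x**2 + 40*x**4/3 + O(x**6)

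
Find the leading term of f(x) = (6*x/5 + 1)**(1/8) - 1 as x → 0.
3*x/20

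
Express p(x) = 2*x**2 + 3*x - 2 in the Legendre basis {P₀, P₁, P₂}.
(-4/3)P₀ + (3)P₁ + (4/3)P₂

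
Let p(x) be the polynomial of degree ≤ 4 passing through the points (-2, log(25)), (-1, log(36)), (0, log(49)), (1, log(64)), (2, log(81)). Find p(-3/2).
log(72*sqrt(2)*3**(1/32)*5**(35/64)*7**(29/32)/49)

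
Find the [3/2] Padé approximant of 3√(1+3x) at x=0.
(81*x**3/32 + 243*x**2/16 + 27*x/2 + 3)/(27*x**2/16 + 3*x + 1)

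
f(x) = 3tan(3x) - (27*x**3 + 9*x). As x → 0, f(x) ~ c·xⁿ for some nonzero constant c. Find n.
5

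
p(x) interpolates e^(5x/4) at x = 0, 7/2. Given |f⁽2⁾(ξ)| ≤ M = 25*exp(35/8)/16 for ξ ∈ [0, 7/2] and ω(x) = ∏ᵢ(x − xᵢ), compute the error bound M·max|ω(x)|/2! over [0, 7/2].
1225*exp(35/8)/512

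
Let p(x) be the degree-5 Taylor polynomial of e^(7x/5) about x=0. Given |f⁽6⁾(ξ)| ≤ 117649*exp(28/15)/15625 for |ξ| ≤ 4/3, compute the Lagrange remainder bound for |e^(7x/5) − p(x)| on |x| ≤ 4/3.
30118144*exp(28/15)/512578125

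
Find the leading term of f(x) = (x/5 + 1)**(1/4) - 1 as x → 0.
x/20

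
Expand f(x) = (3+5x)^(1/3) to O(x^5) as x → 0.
3**(1/3) + 5*3**(1/3)*x/9 - 25*3**(1/3)*x**2/81 + 625*3**(1/3)*x**3/2187 - 6250*3**(1/3)*x**4/19683 + O(x**5)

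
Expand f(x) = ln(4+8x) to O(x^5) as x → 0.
log(4) + 2*x - 2*x**2 + 8*x**3/3 - 4*x**4 + O(x**5)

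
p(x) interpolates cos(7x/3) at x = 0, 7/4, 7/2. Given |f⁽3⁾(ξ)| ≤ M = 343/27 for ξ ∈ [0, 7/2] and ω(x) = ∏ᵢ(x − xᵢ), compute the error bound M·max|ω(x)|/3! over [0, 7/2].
117649*sqrt(3)/46656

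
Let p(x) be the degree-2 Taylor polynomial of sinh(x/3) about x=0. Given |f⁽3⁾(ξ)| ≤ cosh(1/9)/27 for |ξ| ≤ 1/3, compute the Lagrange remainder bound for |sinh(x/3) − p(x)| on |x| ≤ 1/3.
cosh(1/9)/4374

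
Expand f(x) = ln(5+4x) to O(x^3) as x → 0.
log(5) + 4*x/5 - 8*x**2/25 + O(x**3)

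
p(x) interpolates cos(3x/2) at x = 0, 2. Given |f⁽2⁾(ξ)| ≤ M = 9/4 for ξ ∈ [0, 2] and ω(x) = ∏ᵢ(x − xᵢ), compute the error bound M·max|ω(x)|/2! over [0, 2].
9/8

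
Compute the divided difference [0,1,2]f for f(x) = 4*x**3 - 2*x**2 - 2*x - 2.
10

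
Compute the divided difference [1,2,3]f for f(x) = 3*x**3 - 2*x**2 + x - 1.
16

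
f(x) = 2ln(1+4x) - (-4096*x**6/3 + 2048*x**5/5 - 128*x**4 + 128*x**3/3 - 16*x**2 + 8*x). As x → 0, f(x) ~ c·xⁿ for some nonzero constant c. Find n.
7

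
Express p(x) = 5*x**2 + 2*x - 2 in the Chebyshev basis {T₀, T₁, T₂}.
(1/2)T₀ + (2)T₁ + (5/2)T₂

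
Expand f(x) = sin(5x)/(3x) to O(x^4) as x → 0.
5/3 - 125*x**2/18 + O(x**4)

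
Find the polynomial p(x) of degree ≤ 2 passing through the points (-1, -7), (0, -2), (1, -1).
-2*x**2 + 3*x - 2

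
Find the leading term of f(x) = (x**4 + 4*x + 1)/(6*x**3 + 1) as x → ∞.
x/6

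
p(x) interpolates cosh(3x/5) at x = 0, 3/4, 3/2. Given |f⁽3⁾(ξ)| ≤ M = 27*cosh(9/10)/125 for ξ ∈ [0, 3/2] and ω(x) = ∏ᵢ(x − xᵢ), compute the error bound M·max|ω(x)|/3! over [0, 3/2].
27*sqrt(3)*cosh(9/10)/8000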